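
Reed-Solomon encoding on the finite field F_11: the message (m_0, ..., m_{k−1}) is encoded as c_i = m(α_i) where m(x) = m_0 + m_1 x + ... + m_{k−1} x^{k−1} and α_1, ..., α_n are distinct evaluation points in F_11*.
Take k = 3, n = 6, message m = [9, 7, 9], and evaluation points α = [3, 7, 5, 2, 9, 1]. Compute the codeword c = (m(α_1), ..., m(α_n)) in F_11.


c = [1, 4, 5, 4, 9, 3]

Message polynomial: m(x) = 9 + 7·x + 9·x^2 (mod 11).
For each evaluation point α_i, compute m(α_i) mod 11:
  α_1 = 3: Horner steps 9 → 1 → 1, so m(3) = 1.
  α_2 = 7: Horner steps 9 → 4 → 4, so m(7) = 4.
  α_3 = 5: Horner steps 9 → 8 → 5, so m(5) = 5.
  α_4 = 2: Horner steps 9 → 3 → 4, so m(2) = 4.
  α_5 = 9: Horner steps 9 → 0 → 9, so m(9) = 9.
  α_6 = 1: Horner steps 9 → 5 → 3, so m(1) = 3.
Codeword c = [1, 4, 5, 4, 9, 3] ∈ F_11^6.


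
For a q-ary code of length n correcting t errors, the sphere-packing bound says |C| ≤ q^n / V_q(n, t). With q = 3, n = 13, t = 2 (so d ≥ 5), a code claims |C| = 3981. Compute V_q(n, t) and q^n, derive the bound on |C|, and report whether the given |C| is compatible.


V_q(n, t) = 339, q^n = 1594323, Hamming bound = 4703, |C| = 3981 ≤ bound (satisfied).

Step 1: Compute V_q(n, t) = Σ_{j=0}^2 C(n, j) (q−1)^j.
  j = 0: C(13,0)·(2)^0 = 1·1 = 1.
  j = 1: C(13,1)·(2)^1 = 13·2 = 26.
  j = 2: C(13,2)·(2)^2 = 78·4 = 312.
  V_q(n, t) = 1 + 26 + 312 = 339.
Step 2: q^n = 3^13 = 1594323.
Step 3: Hamming bound ⌊q^n / V_q(n,t)⌋ = ⌊1594323/339⌋ = 4703.
Step 4: Compare |C| = 3981 to 4703: satisfied.
The claimed |C| lies below the Hamming bound.


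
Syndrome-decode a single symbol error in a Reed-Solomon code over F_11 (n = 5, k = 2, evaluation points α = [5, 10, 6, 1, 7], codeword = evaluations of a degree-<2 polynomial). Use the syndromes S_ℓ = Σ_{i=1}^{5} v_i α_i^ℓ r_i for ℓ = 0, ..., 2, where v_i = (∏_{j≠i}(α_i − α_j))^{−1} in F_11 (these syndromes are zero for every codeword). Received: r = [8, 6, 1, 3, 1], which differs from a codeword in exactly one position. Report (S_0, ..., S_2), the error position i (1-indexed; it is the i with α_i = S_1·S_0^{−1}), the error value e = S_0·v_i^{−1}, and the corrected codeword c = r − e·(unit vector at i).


S = (5, 2, 3), error at position 5, error magnitude e = 7, c = [8, 6, 1, 3, 5].

Step 1: column multipliers v_i = (∏_{j≠i}(α_i − α_j))^{−1} mod 11.
  i = 1 (α = 5): (5−10)(5−6)(5−1)(5−7) = (−5)·(−1)·4·(−2) = −40 ≡ 4, so v_1 = 4^{−1} = 3 (mod 11).
  i = 2 (α = 10): (10−5)(10−6)(10−1)(10−7) = 5·4·9·3 = 540 ≡ 1, so v_2 = 1^{−1} = 1 (mod 11).
  i = 3 (α = 6): (6−5)(6−10)(6−1)(6−7) = 1·(−4)·5·(−1) = 20 ≡ 9, so v_3 = 9^{−1} = 5 (mod 11).
  i = 4 (α = 1): (1−5)(1−10)(1−6)(1−7) = (−4)·(−9)·(−5)·(−6) = 1080 ≡ 2, so v_4 = 2^{−1} = 6 (mod 11).
  i = 5 (α = 7): (7−5)(7−10)(7−6)(7−1) = 2·(−3)·1·6 = −36 ≡ 8, so v_5 = 8^{−1} = 7 (mod 11).
  v = [3, 1, 5, 6, 7].
Step 2: syndromes of r = [8, 6, 1, 3, 1] (all sums mod 11).
  S_0 = Σ v_i r_i = 3·8 + 1·6 + 5·1 + 6·3 + 7·1 = 60 ≡ 5.
  S_1 = Σ v_i α_i r_i = 3·5·8 + 1·10·6 + 5·6·1 + 6·1·3 + 7·7·1 = 277 ≡ 2.
  α_i^2 mod 11 = [3, 1, 3, 1, 5].
  S_2 = Σ v_i α_i^2 r_i = 3·3·8 + 1·1·6 + 5·3·1 + 6·1·3 + 7·5·1 = 146 ≡ 3.
  S = (5, 2, 3) ≠ 0, so r is not a codeword (an error is present).
Step 3: locate the error. For a single error e at position i, S_ℓ = v_i·e·α_i^ℓ, so α_err = S_1/S_0.
  S_0^{−1} = 5^{−1} = 9 (mod 11), so α_err = 2·9 = 18 ≡ 7 = α_5. Error position i = 5.
  Consistency check: S_2/S_1 = 3·6 = 18 ≡ 7 = α_err ✓ (single-error assumption holds).
Step 4: error magnitude e = S_0/v_5 = S_0·∏_{j≠5}(α_5 − α_j) = 5·8 = 40 ≡ 7 (mod 11).
Step 5: correct position 5: c_5 = r_5 − e = 1 − 7 ≡ 5 (mod 11). Hence c = [8, 6, 1, 3, 5].
  Check: interpolating c through the α_i gives m(x) = 10 + 4·x (degree < 2) with m(α_i) = c_i for every i, so c is indeed a codeword.


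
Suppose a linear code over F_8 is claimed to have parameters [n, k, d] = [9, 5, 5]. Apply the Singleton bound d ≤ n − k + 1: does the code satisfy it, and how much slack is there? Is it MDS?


Singleton RHS = n − k + 1 = 5, slack = 0, bound satisfied, MDS.

Singleton bound: d ≤ n − k + 1.
Here n = 9, k = 5, so n − k + 1 = 5.
Given d = 5, check d ≤ 5: YES.
Slack = (n − k + 1) − d = 0.
The code is MDS (slack = 0).
Description: the claimed parameters are [9, 5, 5]_8; such a code would be MDS (meets Singleton bound).


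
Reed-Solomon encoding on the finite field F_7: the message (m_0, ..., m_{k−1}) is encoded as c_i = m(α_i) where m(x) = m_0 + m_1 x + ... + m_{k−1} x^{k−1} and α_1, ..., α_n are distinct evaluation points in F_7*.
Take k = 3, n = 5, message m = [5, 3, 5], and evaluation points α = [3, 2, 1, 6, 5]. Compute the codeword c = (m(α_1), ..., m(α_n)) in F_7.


c = [3, 3, 6, 0, 5]

Message polynomial: m(x) = 5 + 3·x + 5·x^2 (mod 7).
For each evaluation point α_i, compute m(α_i) mod 7:
  α_1 = 3: Horner steps 5 → 4 → 3, so m(3) = 3.
  α_2 = 2: Horner steps 5 → 6 → 3, so m(2) = 3.
  α_3 = 1: Horner steps 5 → 1 → 6, so m(1) = 6.
  α_4 = 6: Horner steps 5 → 5 → 0, so m(6) = 0.
  α_5 = 5: Horner steps 5 → 0 → 5, so m(5) = 5.
Codeword c = [3, 3, 6, 0, 5] ∈ F_7^5.


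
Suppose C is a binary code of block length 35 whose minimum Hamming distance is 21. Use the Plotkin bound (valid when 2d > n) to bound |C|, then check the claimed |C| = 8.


Plotkin bound M ≤ 6; given |C| = 8 > bound (violated).

Check applicability: 2d = 42, n = 35.
2d − n = 7 > 0, so Plotkin applies.
Compute d/(2d−n) = 21/7 ≈ 3.0000.
⌊d/(2d−n)⌋ = 3.
Plotkin bound: M ≤ 2·3 = 6.
Given |C| = 8, check: VIOLATED.
This |C| is above the Plotkin bound, so no binary code with n = 35, d = 21 and 8 codewords exists.


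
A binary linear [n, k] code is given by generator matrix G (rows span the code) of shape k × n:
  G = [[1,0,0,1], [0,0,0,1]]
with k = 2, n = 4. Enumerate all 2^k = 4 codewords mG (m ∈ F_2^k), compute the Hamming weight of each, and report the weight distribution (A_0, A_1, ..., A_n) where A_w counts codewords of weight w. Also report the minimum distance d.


Weight distribution: A_0 = 1, A_1 = 2, A_2 = 1. Minimum distance d = 1.

Enumerate all 2^2 = 4 messages m ∈ F_2^2.
For each, compute codeword c = mG in F_2^4, then tally its weight.
  m = 00 → c = 0000, weight = 0.
  m = 10 → c = 1001, weight = 2.
  m = 01 → c = 0001, weight = 1.
  m = 11 → c = 1000, weight = 1.
Tally weights:
  weight 0: 1 codewords.
  weight 1: 2 codewords.
  weight 2: 1 codewords.
Minimum distance d = smallest w > 0 with A_w > 0 = 1.
Sanity: Σ A_w = 4 = 2^2 = 4 ✓.


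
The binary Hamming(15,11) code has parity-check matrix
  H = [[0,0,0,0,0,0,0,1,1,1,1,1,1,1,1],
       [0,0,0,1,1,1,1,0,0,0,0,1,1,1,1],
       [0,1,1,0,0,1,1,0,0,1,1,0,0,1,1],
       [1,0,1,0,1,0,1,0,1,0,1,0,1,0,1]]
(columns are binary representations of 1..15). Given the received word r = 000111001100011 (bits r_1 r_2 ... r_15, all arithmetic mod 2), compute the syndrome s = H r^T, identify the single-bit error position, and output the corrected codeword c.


s = (0, 1, 0, 1)^T, error position = 5, corrected codeword c = 000101001100011

Compute s = H r^T mod 2 one row at a time:
  s_1 = 0 + 1 + 1 + 0 + 0 + 0 + 1 + 1 = 4 ≡ 0 (mod 2).
  s_2 = 1 + 1 + 1 + 0 + 0 + 0 + 1 + 1 = 5 ≡ 1 (mod 2).
  s_3 = 0 + 0 + 1 + 0 + 1 + 0 + 1 + 1 = 4 ≡ 0 (mod 2).
  s_4 = 0 + 0 + 1 + 0 + 1 + 0 + 0 + 1 = 3 ≡ 1 (mod 2).
s = (0, 1, 0, 1)^T — this equals column 5 of H (binary 0101), so error is at position 5.
Correct: flip bit 5 of r = 000111001100011 to get c = 000101001100011.


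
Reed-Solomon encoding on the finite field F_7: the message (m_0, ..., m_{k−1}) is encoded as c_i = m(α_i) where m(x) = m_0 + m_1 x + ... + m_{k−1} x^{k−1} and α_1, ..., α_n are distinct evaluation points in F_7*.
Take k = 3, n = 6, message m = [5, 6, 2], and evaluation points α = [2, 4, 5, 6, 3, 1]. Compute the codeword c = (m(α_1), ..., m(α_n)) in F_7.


c = [4, 5, 1, 1, 6, 6]

Message polynomial: m(x) = 5 + 6·x + 2·x^2 (mod 7).
For each evaluation point α_i, compute m(α_i) mod 7:
  α_1 = 2: Horner steps 2 → 3 → 4, so m(2) = 4.
  α_2 = 4: Horner steps 2 → 0 → 5, so m(4) = 5.
  α_3 = 5: Horner steps 2 → 2 → 1, so m(5) = 1.
  α_4 = 6: Horner steps 2 → 4 → 1, so m(6) = 1.
  α_5 = 3: Horner steps 2 → 5 → 6, so m(3) = 6.
  α_6 = 1: Horner steps 2 → 1 → 6, so m(1) = 6.
Codeword c = [4, 5, 1, 1, 6, 6] ∈ F_7^6.


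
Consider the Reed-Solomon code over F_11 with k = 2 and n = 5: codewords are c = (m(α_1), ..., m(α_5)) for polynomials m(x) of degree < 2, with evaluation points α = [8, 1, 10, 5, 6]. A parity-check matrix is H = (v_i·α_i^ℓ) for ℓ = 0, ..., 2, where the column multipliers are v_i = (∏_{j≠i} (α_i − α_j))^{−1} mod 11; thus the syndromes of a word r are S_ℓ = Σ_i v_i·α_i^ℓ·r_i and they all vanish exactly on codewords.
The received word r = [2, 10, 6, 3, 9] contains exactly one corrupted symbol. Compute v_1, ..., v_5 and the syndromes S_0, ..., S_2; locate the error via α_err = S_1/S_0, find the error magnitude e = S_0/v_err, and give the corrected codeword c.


S = (3, 4, 9), error at position 4, error magnitude e = 7, c = [2, 10, 6, 7, 9].

Step 1: column multipliers v_i = (∏_{j≠i}(α_i − α_j))^{−1} mod 11.
  i = 1 (α = 8): (8−1)(8−10)(8−5)(8−6) = 7·(−2)·3·2 = −84 ≡ 4, so v_1 = 4^{−1} = 3 (mod 11).
  i = 2 (α = 1): (1−8)(1−10)(1−5)(1−6) = (−7)·(−9)·(−4)·(−5) = 1260 ≡ 6, so v_2 = 6^{−1} = 2 (mod 11).
  i = 3 (α = 10): (10−8)(10−1)(10−5)(10−6) = 2·9·5·4 = 360 ≡ 8, so v_3 = 8^{−1} = 7 (mod 11).
  i = 4 (α = 5): (5−8)(5−1)(5−10)(5−6) = (−3)·4·(−5)·(−1) = −60 ≡ 6, so v_4 = 6^{−1} = 2 (mod 11).
  i = 5 (α = 6): (6−8)(6−1)(6−10)(6−5) = (−2)·5·(−4)·1 = 40 ≡ 7, so v_5 = 7^{−1} = 8 (mod 11).
  v = [3, 2, 7, 2, 8].
Step 2: syndromes of r = [2, 10, 6, 3, 9] (all sums mod 11).
  S_0 = Σ v_i r_i = 3·2 + 2·10 + 7·6 + 2·3 + 8·9 = 146 ≡ 3.
  S_1 = Σ v_i α_i r_i = 3·8·2 + 2·1·10 + 7·10·6 + 2·5·3 + 8·6·9 = 950 ≡ 4.
  α_i^2 mod 11 = [9, 1, 1, 3, 3].
  S_2 = Σ v_i α_i^2 r_i = 3·9·2 + 2·1·10 + 7·1·6 + 2·3·3 + 8·3·9 = 350 ≡ 9.
  S = (3, 4, 9) ≠ 0, so r is not a codeword (an error is present).
Step 3: locate the error. For a single error e at position i, S_ℓ = v_i·e·α_i^ℓ, so α_err = S_1/S_0.
  S_0^{−1} = 3^{−1} = 4 (mod 11), so α_err = 4·4 = 16 ≡ 5 = α_4. Error position i = 4.
  Consistency check: S_2/S_1 = 9·3 = 27 ≡ 5 = α_err ✓ (single-error assumption holds).
Step 4: error magnitude e = S_0/v_4 = S_0·∏_{j≠4}(α_4 − α_j) = 3·6 = 18 ≡ 7 (mod 11).
Step 5: correct position 4: c_4 = r_4 − e = 3 − 7 ≡ 7 (mod 11). Hence c = [2, 10, 6, 7, 9].
  Check: interpolating c through the α_i gives m(x) = 8 + 2·x (degree < 2) with m(α_i) = c_i for every i, so c is indeed a codeword.


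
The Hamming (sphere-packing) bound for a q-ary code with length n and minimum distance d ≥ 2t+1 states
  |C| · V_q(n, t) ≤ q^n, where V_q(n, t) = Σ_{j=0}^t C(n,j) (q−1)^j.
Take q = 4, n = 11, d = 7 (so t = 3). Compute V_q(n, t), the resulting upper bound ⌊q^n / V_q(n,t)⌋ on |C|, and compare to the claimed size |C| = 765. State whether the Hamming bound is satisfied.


V_q(n, t) = 4984, q^n = 4194304, Hamming bound = 841, |C| = 765 ≤ bound (satisfied).

Step 1: Compute V_q(n, t) = Σ_{j=0}^3 C(n, j) (q−1)^j.
  j = 0: C(11,0)·(3)^0 = 1·1 = 1.
  j = 1: C(11,1)·(3)^1 = 11·3 = 33.
  j = 2: C(11,2)·(3)^2 = 55·9 = 495.
  j = 3: C(11,3)·(3)^3 = 165·27 = 4455.
  V_q(n, t) = 1 + 33 + 495 + 4455 = 4984.
Step 2: q^n = 4^11 = 4194304.
Step 3: Hamming bound ⌊q^n / V_q(n,t)⌋ = ⌊4194304/4984⌋ = 841.
Step 4: Compare |C| = 765 to 841: satisfied.
The claimed |C| lies below the Hamming bound.


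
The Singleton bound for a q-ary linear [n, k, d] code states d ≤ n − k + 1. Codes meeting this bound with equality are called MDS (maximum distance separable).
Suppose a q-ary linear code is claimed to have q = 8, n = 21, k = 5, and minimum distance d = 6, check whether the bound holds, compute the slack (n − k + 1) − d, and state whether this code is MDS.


Singleton RHS = n − k + 1 = 17, slack = 11, bound satisfied, not MDS.

Singleton bound: d ≤ n − k + 1.
Here n = 21, k = 5, so n − k + 1 = 17.
Given d = 6, check d ≤ 17: YES.
Slack = (n − k + 1) − d = 11.
The code is NOT MDS (slack = 11 > 0).
Description: the claimed parameters are [21, 5, 6]_8; such a code would be non-MDS.


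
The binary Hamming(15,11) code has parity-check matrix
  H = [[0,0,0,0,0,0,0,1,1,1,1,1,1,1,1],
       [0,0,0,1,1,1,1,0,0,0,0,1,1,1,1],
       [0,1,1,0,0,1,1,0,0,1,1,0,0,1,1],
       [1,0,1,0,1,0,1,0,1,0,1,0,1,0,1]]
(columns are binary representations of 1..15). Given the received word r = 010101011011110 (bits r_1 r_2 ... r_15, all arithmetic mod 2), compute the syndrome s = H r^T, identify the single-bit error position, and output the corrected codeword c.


s = (0, 1, 0, 1)^T, error position = 5, corrected codeword c = 010111011011110

Compute s = H r^T mod 2 one row at a time:
  s_1 = 1 + 1 + 0 + 1 + 1 + 1 + 1 + 0 = 6 ≡ 0 (mod 2).
  s_2 = 1 + 0 + 1 + 0 + 1 + 1 + 1 + 0 = 5 ≡ 1 (mod 2).
  s_3 = 1 + 0 + 1 + 0 + 0 + 1 + 1 + 0 = 4 ≡ 0 (mod 2).
  s_4 = 0 + 0 + 0 + 0 + 1 + 1 + 1 + 0 = 3 ≡ 1 (mod 2).
s = (0, 1, 0, 1)^T — this equals column 5 of H (binary 0101), so error is at position 5.
Correct: flip bit 5 of r = 010101011011110 to get c = 010111011011110.


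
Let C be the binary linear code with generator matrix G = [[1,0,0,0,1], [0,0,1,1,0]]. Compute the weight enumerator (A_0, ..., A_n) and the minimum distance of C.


Weight distribution: A_0 = 1, A_2 = 2, A_4 = 1. Minimum distance d = 2.

Enumerate all 2^2 = 4 messages m ∈ F_2^2.
For each, compute codeword c = mG in F_2^5, then tally its weight.
  m = 00 → c = 00000, weight = 0.
  m = 10 → c = 10001, weight = 2.
  m = 01 → c = 00110, weight = 2.
  m = 11 → c = 10111, weight = 4.
Tally weights:
  weight 0: 1 codewords.
  weight 2: 2 codewords.
  weight 4: 1 codewords.
Minimum distance d = smallest w > 0 with A_w > 0 = 2.
Sanity: Σ A_w = 4 = 2^2 = 4 ✓.


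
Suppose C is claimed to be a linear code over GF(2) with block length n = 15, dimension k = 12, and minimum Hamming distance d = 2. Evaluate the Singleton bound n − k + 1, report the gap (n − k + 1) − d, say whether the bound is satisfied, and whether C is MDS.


Singleton RHS = n − k + 1 = 4, slack = 2, bound satisfied, not MDS.

Singleton bound: d ≤ n − k + 1.
Here n = 15, k = 12, so n − k + 1 = 4.
Given d = 2, check d ≤ 4: YES.
Slack = (n − k + 1) − d = 2.
The code is NOT MDS (slack = 2 > 0).
Description: the claimed parameters are [15, 12, 2]_2; such a code would be non-MDS.


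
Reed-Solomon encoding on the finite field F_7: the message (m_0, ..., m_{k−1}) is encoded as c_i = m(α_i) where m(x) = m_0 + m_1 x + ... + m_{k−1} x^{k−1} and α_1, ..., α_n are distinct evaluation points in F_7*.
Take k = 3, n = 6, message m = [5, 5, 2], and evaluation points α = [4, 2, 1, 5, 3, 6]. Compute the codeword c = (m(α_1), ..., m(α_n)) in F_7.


c = [1, 2, 5, 3, 3, 2]

Message polynomial: m(x) = 5 + 5·x + 2·x^2 (mod 7).
For each evaluation point α_i, compute m(α_i) mod 7:
  α_1 = 4: Horner steps 2 → 6 → 1, so m(4) = 1.
  α_2 = 2: Horner steps 2 → 2 → 2, so m(2) = 2.
  α_3 = 1: Horner steps 2 → 0 → 5, so m(1) = 5.
  α_4 = 5: Horner steps 2 → 1 → 3, so m(5) = 3.
  α_5 = 3: Horner steps 2 → 4 → 3, so m(3) = 3.
  α_6 = 6: Horner steps 2 → 3 → 2, so m(6) = 2.
Codeword c = [1, 2, 5, 3, 3, 2] ∈ F_7^6.


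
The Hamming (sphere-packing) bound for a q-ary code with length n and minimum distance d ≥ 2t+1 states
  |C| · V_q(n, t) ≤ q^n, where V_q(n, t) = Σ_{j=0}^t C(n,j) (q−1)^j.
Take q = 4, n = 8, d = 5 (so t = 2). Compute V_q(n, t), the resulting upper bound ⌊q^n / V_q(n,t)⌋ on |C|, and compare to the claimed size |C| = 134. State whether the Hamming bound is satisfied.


V_q(n, t) = 277, q^n = 65536, Hamming bound = 236, |C| = 134 ≤ bound (satisfied).

Step 1: Compute V_q(n, t) = Σ_{j=0}^2 C(n, j) (q−1)^j.
  j = 0: C(8,0)·(3)^0 = 1·1 = 1.
  j = 1: C(8,1)·(3)^1 = 8·3 = 24.
  j = 2: C(8,2)·(3)^2 = 28·9 = 252.
  V_q(n, t) = 1 + 24 + 252 = 277.
Step 2: q^n = 4^8 = 65536.
Step 3: Hamming bound ⌊q^n / V_q(n,t)⌋ = ⌊65536/277⌋ = 236.
Step 4: Compare |C| = 134 to 236: satisfied.
The claimed |C| lies below the Hamming bound.


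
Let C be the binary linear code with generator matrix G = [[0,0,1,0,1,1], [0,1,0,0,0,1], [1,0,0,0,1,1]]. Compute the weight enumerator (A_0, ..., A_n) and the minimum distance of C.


Weight distribution: A_0 = 1, A_2 = 2, A_3 = 4, A_4 = 1. Minimum distance d = 2.

Enumerate all 2^3 = 8 messages m ∈ F_2^3.
For each, compute codeword c = mG in F_2^6, then tally its weight.
  m = 000 → c = 000000, weight = 0.
  m = 100 → c = 001011, weight = 3.
  m = 010 → c = 010001, weight = 2.
  m = 110 → c = 011010, weight = 3.
  m = 001 → c = 100011, weight = 3.
  m = 101 → c = 101000, weight = 2.
  m = 011 → c = 110010, weight = 3.
  m = 111 → c = 111001, weight = 4.
Tally weights:
  weight 0: 1 codewords.
  weight 2: 2 codewords.
  weight 3: 4 codewords.
  weight 4: 1 codewords.
Minimum distance d = smallest w > 0 with A_w > 0 = 2.
Sanity: Σ A_w = 8 = 2^3 = 8 ✓.


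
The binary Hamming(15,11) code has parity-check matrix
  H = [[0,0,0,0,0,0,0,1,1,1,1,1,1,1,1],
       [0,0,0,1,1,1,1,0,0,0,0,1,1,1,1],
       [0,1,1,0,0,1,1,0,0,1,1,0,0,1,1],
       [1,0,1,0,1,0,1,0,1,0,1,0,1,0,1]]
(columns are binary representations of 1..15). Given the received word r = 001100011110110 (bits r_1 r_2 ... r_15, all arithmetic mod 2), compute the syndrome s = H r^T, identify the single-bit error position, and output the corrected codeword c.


s = (0, 1, 0, 0)^T, error position = 4, corrected codeword c = 001000011110110

Compute s = H r^T mod 2 one row at a time:
  s_1 = 1 + 1 + 1 + 1 + 0 + 1 + 1 + 0 = 6 ≡ 0 (mod 2).
  s_2 = 1 + 0 + 0 + 0 + 0 + 1 + 1 + 0 = 3 ≡ 1 (mod 2).
  s_3 = 0 + 1 + 0 + 0 + 1 + 1 + 1 + 0 = 4 ≡ 0 (mod 2).
  s_4 = 0 + 1 + 0 + 0 + 1 + 1 + 1 + 0 = 4 ≡ 0 (mod 2).
s = (0, 1, 0, 0)^T — this equals column 4 of H (binary 0100), so error is at position 4.
Correct: flip bit 4 of r = 001100011110110 to get c = 001000011110110.


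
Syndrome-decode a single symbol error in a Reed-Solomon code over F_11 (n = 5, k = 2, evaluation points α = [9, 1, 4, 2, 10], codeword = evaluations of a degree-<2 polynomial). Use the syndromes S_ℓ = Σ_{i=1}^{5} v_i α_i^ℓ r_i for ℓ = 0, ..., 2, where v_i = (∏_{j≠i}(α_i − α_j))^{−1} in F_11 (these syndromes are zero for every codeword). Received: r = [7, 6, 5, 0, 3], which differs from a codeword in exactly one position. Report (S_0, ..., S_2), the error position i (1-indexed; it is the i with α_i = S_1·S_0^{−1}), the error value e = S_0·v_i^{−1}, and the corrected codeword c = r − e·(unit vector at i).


S = (1, 2, 4), error at position 4, error magnitude e = 9, c = [7, 6, 5, 2, 3].

Step 1: column multipliers v_i = (∏_{j≠i}(α_i − α_j))^{−1} mod 11.
  i = 1 (α = 9): (9−1)(9−4)(9−2)(9−10) = 8·5·7·(−1) = −280 ≡ 6, so v_1 = 6^{−1} = 2 (mod 11).
  i = 2 (α = 1): (1−9)(1−4)(1−2)(1−10) = (−8)·(−3)·(−1)·(−9) = 216 ≡ 7, so v_2 = 7^{−1} = 8 (mod 11).
  i = 3 (α = 4): (4−9)(4−1)(4−2)(4−10) = (−5)·3·2·(−6) = 180 ≡ 4, so v_3 = 4^{−1} = 3 (mod 11).
  i = 4 (α = 2): (2−9)(2−1)(2−4)(2−10) = (−7)·1·(−2)·(−8) = −112 ≡ 9, so v_4 = 9^{−1} = 5 (mod 11).
  i = 5 (α = 10): (10−9)(10−1)(10−4)(10−2) = 1·9·6·8 = 432 ≡ 3, so v_5 = 3^{−1} = 4 (mod 11).
  v = [2, 8, 3, 5, 4].
Step 2: syndromes of r = [7, 6, 5, 0, 3] (all sums mod 11).
  S_0 = Σ v_i r_i = 2·7 + 8·6 + 3·5 + 5·0 + 4·3 = 89 ≡ 1.
  S_1 = Σ v_i α_i r_i = 2·9·7 + 8·1·6 + 3·4·5 + 5·2·0 + 4·10·3 = 354 ≡ 2.
  α_i^2 mod 11 = [4, 1, 5, 4, 1].
  S_2 = Σ v_i α_i^2 r_i = 2·4·7 + 8·1·6 + 3·5·5 + 5·4·0 + 4·1·3 = 191 ≡ 4.
  S = (1, 2, 4) ≠ 0, so r is not a codeword (an error is present).
Step 3: locate the error. For a single error e at position i, S_ℓ = v_i·e·α_i^ℓ, so α_err = S_1/S_0.
  S_0^{−1} = 1^{−1} = 1 (mod 11), so α_err = 2·1 = 2 ≡ 2 = α_4. Error position i = 4.
  Consistency check: S_2/S_1 = 4·6 = 24 ≡ 2 = α_err ✓ (single-error assumption holds).
Step 4: error magnitude e = S_0/v_4 = S_0·∏_{j≠4}(α_4 − α_j) = 1·9 = 9 ≡ 9 (mod 11).
Step 5: correct position 4: c_4 = r_4 − e = 0 − 9 ≡ 2 (mod 11). Hence c = [7, 6, 5, 2, 3].
  Check: interpolating c through the α_i gives m(x) = 10 + 7·x (degree < 2) with m(α_i) = c_i for every i, so c is indeed a codeword.


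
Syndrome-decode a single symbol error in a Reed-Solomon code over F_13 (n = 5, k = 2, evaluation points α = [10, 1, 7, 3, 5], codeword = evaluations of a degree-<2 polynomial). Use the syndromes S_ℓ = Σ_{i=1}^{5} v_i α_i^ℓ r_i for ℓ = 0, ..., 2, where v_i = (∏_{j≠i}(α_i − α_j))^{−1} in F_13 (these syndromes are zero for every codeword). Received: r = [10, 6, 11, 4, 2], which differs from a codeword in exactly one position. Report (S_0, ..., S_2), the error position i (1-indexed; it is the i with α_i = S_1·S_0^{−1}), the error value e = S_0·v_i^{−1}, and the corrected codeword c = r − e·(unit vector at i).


S = (2, 1, 7), error at position 3, error magnitude e = 11, c = [10, 6, 0, 4, 2].

Step 1: column multipliers v_i = (∏_{j≠i}(α_i − α_j))^{−1} mod 13.
  i = 1 (α = 10): (10−1)(10−7)(10−3)(10−5) = 9·3·7·5 = 945 ≡ 9, so v_1 = 9^{−1} = 3 (mod 13).
  i = 2 (α = 1): (1−10)(1−7)(1−3)(1−5) = (−9)·(−6)·(−2)·(−4) = 432 ≡ 3, so v_2 = 3^{−1} = 9 (mod 13).
  i = 3 (α = 7): (7−10)(7−1)(7−3)(7−5) = (−3)·6·4·2 = −144 ≡ 12, so v_3 = 12^{−1} = 12 (mod 13).
  i = 4 (α = 3): (3−10)(3−1)(3−7)(3−5) = (−7)·2·(−4)·(−2) = −112 ≡ 5, so v_4 = 5^{−1} = 8 (mod 13).
  i = 5 (α = 5): (5−10)(5−1)(5−7)(5−3) = (−5)·4·(−2)·2 = 80 ≡ 2, so v_5 = 2^{−1} = 7 (mod 13).
  v = [3, 9, 12, 8, 7].
Step 2: syndromes of r = [10, 6, 11, 4, 2] (all sums mod 13).
  S_0 = Σ v_i r_i = 3·10 + 9·6 + 12·11 + 8·4 + 7·2 = 262 ≡ 2.
  S_1 = Σ v_i α_i r_i = 3·10·10 + 9·1·6 + 12·7·11 + 8·3·4 + 7·5·2 = 1444 ≡ 1.
  α_i^2 mod 13 = [9, 1, 10, 9, 12].
  S_2 = Σ v_i α_i^2 r_i = 3·9·10 + 9·1·6 + 12·10·11 + 8·9·4 + 7·12·2 = 2100 ≡ 7.
  S = (2, 1, 7) ≠ 0, so r is not a codeword (an error is present).
Step 3: locate the error. For a single error e at position i, S_ℓ = v_i·e·α_i^ℓ, so α_err = S_1/S_0.
  S_0^{−1} = 2^{−1} = 7 (mod 13), so α_err = 1·7 = 7 ≡ 7 = α_3. Error position i = 3.
  Consistency check: S_2/S_1 = 7·1 = 7 ≡ 7 = α_err ✓ (single-error assumption holds).
Step 4: error magnitude e = S_0/v_3 = S_0·∏_{j≠3}(α_3 − α_j) = 2·12 = 24 ≡ 11 (mod 13).
Step 5: correct position 3: c_3 = r_3 − e = 11 − 11 ≡ 0 (mod 13). Hence c = [10, 6, 0, 4, 2].
  Check: interpolating c through the α_i gives m(x) = 7 + 12·x (degree < 2) with m(α_i) = c_i for every i, so c is indeed a codeword.


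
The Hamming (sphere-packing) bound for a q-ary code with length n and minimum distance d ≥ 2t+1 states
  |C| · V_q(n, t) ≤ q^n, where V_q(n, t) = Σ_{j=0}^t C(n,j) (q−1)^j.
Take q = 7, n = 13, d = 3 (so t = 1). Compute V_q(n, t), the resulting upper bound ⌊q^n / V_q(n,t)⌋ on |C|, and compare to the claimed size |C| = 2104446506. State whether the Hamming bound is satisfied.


V_q(n, t) = 79, q^n = 96889010407, Hamming bound = 1226443169, |C| = 2104446506 > bound (violated).

Step 1: Compute V_q(n, t) = Σ_{j=0}^1 C(n, j) (q−1)^j.
  j = 0: C(13,0)·(6)^0 = 1·1 = 1.
  j = 1: C(13,1)·(6)^1 = 13·6 = 78.
  V_q(n, t) = 1 + 78 = 79.
Step 2: q^n = 7^13 = 96889010407.
Step 3: Hamming bound ⌊q^n / V_q(n,t)⌋ = ⌊96889010407/79⌋ = 1226443169.
Step 4: Compare |C| = 2104446506 to 1226443169: violated.
The claimed |C| lies above the Hamming bound, so no 7-ary code of length 13 with d ≥ 3 can have 2104446506 codewords.


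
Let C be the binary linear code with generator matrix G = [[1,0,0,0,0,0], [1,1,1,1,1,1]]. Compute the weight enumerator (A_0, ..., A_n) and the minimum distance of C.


Weight distribution: A_0 = 1, A_1 = 1, A_5 = 1, A_6 = 1. Minimum distance d = 1.

Enumerate all 2^2 = 4 messages m ∈ F_2^2.
For each, compute codeword c = mG in F_2^6, then tally its weight.
  m = 00 → c = 000000, weight = 0.
  m = 10 → c = 100000, weight = 1.
  m = 01 → c = 111111, weight = 6.
  m = 11 → c = 011111, weight = 5.
Tally weights:
  weight 0: 1 codewords.
  weight 1: 1 codewords.
  weight 5: 1 codewords.
  weight 6: 1 codewords.
Minimum distance d = smallest w > 0 with A_w > 0 = 1.
Sanity: Σ A_w = 4 = 2^2 = 4 ✓.


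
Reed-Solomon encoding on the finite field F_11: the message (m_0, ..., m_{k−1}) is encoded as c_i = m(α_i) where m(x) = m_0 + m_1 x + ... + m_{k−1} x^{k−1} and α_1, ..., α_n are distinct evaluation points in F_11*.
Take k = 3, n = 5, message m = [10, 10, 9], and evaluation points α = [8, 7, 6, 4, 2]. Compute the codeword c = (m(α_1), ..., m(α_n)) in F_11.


c = [6, 4, 9, 7, 0]

Message polynomial: m(x) = 10 + 10·x + 9·x^2 (mod 11).
For each evaluation point α_i, compute m(α_i) mod 11:
  α_1 = 8: Horner steps 9 → 5 → 6, so m(8) = 6.
  α_2 = 7: Horner steps 9 → 7 → 4, so m(7) = 4.
  α_3 = 6: Horner steps 9 → 9 → 9, so m(6) = 9.
  α_4 = 4: Horner steps 9 → 2 → 7, so m(4) = 7.
  α_5 = 2: Horner steps 9 → 6 → 0, so m(2) = 0.
Codeword c = [6, 4, 9, 7, 0] ∈ F_11^5.


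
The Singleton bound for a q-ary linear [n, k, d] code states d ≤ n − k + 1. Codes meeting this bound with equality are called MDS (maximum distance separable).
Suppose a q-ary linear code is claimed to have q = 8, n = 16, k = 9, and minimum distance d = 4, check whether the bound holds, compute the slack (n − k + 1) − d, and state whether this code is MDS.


Singleton RHS = n − k + 1 = 8, slack = 4, bound satisfied, not MDS.

Singleton bound: d ≤ n − k + 1.
Here n = 16, k = 9, so n − k + 1 = 8.
Given d = 4, check d ≤ 8: YES.
Slack = (n − k + 1) − d = 4.
The code is NOT MDS (slack = 4 > 0).
Description: the claimed parameters are [16, 9, 4]_8; such a code would be non-MDS.


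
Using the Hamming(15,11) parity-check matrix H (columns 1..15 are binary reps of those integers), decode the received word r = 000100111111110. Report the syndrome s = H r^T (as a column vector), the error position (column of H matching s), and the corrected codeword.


s = (1, 1, 0, 0)^T, error position = 12, corrected codeword c = 000100111110110

Compute s = H r^T mod 2 one row at a time:
  s_1 = 1 + 1 + 1 + 1 + 1 + 1 + 1 + 0 = 7 ≡ 1 (mod 2).
  s_2 = 1 + 0 + 0 + 1 + 1 + 1 + 1 + 0 = 5 ≡ 1 (mod 2).
  s_3 = 0 + 0 + 0 + 1 + 1 + 1 + 1 + 0 = 4 ≡ 0 (mod 2).
  s_4 = 0 + 0 + 0 + 1 + 1 + 1 + 1 + 0 = 4 ≡ 0 (mod 2).
s = (1, 1, 0, 0)^T — this equals column 12 of H (binary 1100), so error is at position 12.
Correct: flip bit 12 of r = 000100111111110 to get c = 000100111110110.


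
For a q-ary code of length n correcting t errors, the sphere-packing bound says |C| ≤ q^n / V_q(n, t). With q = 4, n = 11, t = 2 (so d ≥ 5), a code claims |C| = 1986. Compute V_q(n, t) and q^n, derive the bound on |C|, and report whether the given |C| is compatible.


V_q(n, t) = 529, q^n = 4194304, Hamming bound = 7928, |C| = 1986 ≤ bound (satisfied).

Step 1: Compute V_q(n, t) = Σ_{j=0}^2 C(n, j) (q−1)^j.
  j = 0: C(11,0)·(3)^0 = 1·1 = 1.
  j = 1: C(11,1)·(3)^1 = 11·3 = 33.
  j = 2: C(11,2)·(3)^2 = 55·9 = 495.
  V_q(n, t) = 1 + 33 + 495 = 529.
Step 2: q^n = 4^11 = 4194304.
Step 3: Hamming bound ⌊q^n / V_q(n,t)⌋ = ⌊4194304/529⌋ = 7928.
Step 4: Compare |C| = 1986 to 7928: satisfied.
The claimed |C| lies below the Hamming bound.


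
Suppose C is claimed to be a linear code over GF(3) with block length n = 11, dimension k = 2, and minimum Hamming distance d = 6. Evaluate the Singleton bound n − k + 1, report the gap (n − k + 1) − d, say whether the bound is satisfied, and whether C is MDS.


Singleton RHS = n − k + 1 = 10, slack = 4, bound satisfied, not MDS.

Singleton bound: d ≤ n − k + 1.
Here n = 11, k = 2, so n − k + 1 = 10.
Given d = 6, check d ≤ 10: YES.
Slack = (n − k + 1) − d = 4.
The code is NOT MDS (slack = 4 > 0).
Description: the claimed parameters are [11, 2, 6]_3; such a code would be non-MDS.


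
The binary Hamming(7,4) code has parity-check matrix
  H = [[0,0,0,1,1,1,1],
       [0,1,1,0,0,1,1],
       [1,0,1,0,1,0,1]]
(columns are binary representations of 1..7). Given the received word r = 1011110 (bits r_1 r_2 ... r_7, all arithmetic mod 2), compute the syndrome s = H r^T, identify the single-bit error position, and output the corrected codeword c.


s = (1, 0, 1)^T, error position = 5, corrected codeword c = 1011010

Compute s = H r^T mod 2 one row at a time:
  s_1 = 1 + 1 + 1 + 0 = 3 ≡ 1 (mod 2).
  s_2 = 0 + 1 + 1 + 0 = 2 ≡ 0 (mod 2).
  s_3 = 1 + 1 + 1 + 0 = 3 ≡ 1 (mod 2).
s = (1, 0, 1)^T — this equals column 5 of H (binary 101), so error is at position 5.
Correct: flip bit 5 of r = 1011110 to get c = 1011010.


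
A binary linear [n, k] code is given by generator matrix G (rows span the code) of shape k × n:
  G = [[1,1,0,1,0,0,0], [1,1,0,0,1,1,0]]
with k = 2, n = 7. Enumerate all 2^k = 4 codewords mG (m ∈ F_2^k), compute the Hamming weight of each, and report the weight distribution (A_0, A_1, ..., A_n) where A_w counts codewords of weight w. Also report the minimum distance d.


Weight distribution: A_0 = 1, A_3 = 2, A_4 = 1. Minimum distance d = 3.

Enumerate all 2^2 = 4 messages m ∈ F_2^2.
For each, compute codeword c = mG in F_2^7, then tally its weight.
  m = 00 → c = 0000000, weight = 0.
  m = 10 → c = 1101000, weight = 3.
  m = 01 → c = 1100110, weight = 4.
  m = 11 → c = 0001110, weight = 3.
Tally weights:
  weight 0: 1 codewords.
  weight 3: 2 codewords.
  weight 4: 1 codewords.
Minimum distance d = smallest w > 0 with A_w > 0 = 3.
Sanity: Σ A_w = 4 = 2^2 = 4 ✓.


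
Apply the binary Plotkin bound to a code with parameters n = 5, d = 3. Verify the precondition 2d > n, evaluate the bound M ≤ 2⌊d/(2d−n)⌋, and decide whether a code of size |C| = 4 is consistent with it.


Plotkin bound M ≤ 6; given |C| = 4 ≤ bound (satisfied).

Check applicability: 2d = 6, n = 5.
2d − n = 1 > 0, so Plotkin applies.
Compute d/(2d−n) = 3/1 ≈ 3.0000.
⌊d/(2d−n)⌋ = 3.
Plotkin bound: M ≤ 2·3 = 6.
Given |C| = 4, check: satisfied.
This |C| is below the Plotkin bound.


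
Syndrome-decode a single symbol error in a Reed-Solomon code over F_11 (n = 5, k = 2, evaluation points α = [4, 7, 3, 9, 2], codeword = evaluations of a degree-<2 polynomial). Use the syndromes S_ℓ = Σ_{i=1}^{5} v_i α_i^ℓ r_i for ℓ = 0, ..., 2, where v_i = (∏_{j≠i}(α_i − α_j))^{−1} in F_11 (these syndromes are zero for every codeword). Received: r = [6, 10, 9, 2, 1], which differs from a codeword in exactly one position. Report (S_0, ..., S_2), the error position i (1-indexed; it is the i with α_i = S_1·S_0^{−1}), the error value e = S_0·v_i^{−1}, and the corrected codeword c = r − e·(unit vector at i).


S = (2, 3, 10), error at position 2, error magnitude e = 2, c = [6, 8, 9, 2, 1].

Step 1: column multipliers v_i = (∏_{j≠i}(α_i − α_j))^{−1} mod 11.
  i = 1 (α = 4): (4−7)(4−3)(4−9)(4−2) = (−3)·1·(−5)·2 = 30 ≡ 8, so v_1 = 8^{−1} = 7 (mod 11).
  i = 2 (α = 7): (7−4)(7−3)(7−9)(7−2) = 3·4·(−2)·5 = −120 ≡ 1, so v_2 = 1^{−1} = 1 (mod 11).
  i = 3 (α = 3): (3−4)(3−7)(3−9)(3−2) = (−1)·(−4)·(−6)·1 = −24 ≡ 9, so v_3 = 9^{−1} = 5 (mod 11).
  i = 4 (α = 9): (9−4)(9−7)(9−3)(9−2) = 5·2·6·7 = 420 ≡ 2, so v_4 = 2^{−1} = 6 (mod 11).
  i = 5 (α = 2): (2−4)(2−7)(2−3)(2−9) = (−2)·(−5)·(−1)·(−7) = 70 ≡ 4, so v_5 = 4^{−1} = 3 (mod 11).
  v = [7, 1, 5, 6, 3].
Step 2: syndromes of r = [6, 10, 9, 2, 1] (all sums mod 11).
  S_0 = Σ v_i r_i = 7·6 + 1·10 + 5·9 + 6·2 + 3·1 = 112 ≡ 2.
  S_1 = Σ v_i α_i r_i = 7·4·6 + 1·7·10 + 5·3·9 + 6·9·2 + 3·2·1 = 487 ≡ 3.
  α_i^2 mod 11 = [5, 5, 9, 4, 4].
  S_2 = Σ v_i α_i^2 r_i = 7·5·6 + 1·5·10 + 5·9·9 + 6·4·2 + 3·4·1 = 725 ≡ 10.
  S = (2, 3, 10) ≠ 0, so r is not a codeword (an error is present).
Step 3: locate the error. For a single error e at position i, S_ℓ = v_i·e·α_i^ℓ, so α_err = S_1/S_0.
  S_0^{−1} = 2^{−1} = 6 (mod 11), so α_err = 3·6 = 18 ≡ 7 = α_2. Error position i = 2.
  Consistency check: S_2/S_1 = 10·4 = 40 ≡ 7 = α_err ✓ (single-error assumption holds).
Step 4: error magnitude e = S_0/v_2 = S_0·∏_{j≠2}(α_2 − α_j) = 2·1 = 2 ≡ 2 (mod 11).
Step 5: correct position 2: c_2 = r_2 − e = 10 − 2 ≡ 8 (mod 11). Hence c = [6, 8, 9, 2, 1].
  Check: interpolating c through the α_i gives m(x) = 7 + 8·x (degree < 2) with m(α_i) = c_i for every i, so c is indeed a codeword.


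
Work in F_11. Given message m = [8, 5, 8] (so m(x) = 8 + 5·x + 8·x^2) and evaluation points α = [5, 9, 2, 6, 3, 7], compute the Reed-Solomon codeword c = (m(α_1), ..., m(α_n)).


c = [2, 8, 6, 7, 7, 6]

Message polynomial: m(x) = 8 + 5·x + 8·x^2 (mod 11).
For each evaluation point α_i, compute m(α_i) mod 11:
  α_1 = 5: Horner steps 8 → 1 → 2, so m(5) = 2.
  α_2 = 9: Horner steps 8 → 0 → 8, so m(9) = 8.
  α_3 = 2: Horner steps 8 → 10 → 6, so m(2) = 6.
  α_4 = 6: Horner steps 8 → 9 → 7, so m(6) = 7.
  α_5 = 3: Horner steps 8 → 7 → 7, so m(3) = 7.
  α_6 = 7: Horner steps 8 → 6 → 6, so m(7) = 6.
Codeword c = [2, 8, 6, 7, 7, 6] ∈ F_11^6.


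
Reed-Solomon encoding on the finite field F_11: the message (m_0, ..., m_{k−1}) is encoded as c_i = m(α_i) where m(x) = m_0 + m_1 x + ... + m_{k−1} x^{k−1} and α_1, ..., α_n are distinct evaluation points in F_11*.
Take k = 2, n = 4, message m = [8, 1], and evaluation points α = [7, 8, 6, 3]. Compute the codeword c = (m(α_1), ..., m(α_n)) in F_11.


c = [4, 5, 3, 0]

Message polynomial: m(x) = 8 + 1·x (mod 11).
For each evaluation point α_i, compute m(α_i) mod 11:
  α_1 = 7: Horner steps 1 → 4, so m(7) = 4.
  α_2 = 8: Horner steps 1 → 5, so m(8) = 5.
  α_3 = 6: Horner steps 1 → 3, so m(6) = 3.
  α_4 = 3: Horner steps 1 → 0, so m(3) = 0.
Codeword c = [4, 5, 3, 0] ∈ F_11^4.


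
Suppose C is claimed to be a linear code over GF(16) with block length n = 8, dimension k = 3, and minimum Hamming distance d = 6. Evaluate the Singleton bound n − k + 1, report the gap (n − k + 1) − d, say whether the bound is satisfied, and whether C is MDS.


Singleton RHS = n − k + 1 = 6, slack = 0, bound satisfied, MDS.

Singleton bound: d ≤ n − k + 1.
Here n = 8, k = 3, so n − k + 1 = 6.
Given d = 6, check d ≤ 6: YES.
Slack = (n − k + 1) − d = 0.
The code is MDS (slack = 0).
Description: the claimed parameters are [8, 3, 6]_16; such a code would be MDS (meets Singleton bound).


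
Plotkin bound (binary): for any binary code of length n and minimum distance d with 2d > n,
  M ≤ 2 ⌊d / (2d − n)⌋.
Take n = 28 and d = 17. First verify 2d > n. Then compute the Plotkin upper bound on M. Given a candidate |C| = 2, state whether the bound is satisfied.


Plotkin bound M ≤ 4; given |C| = 2 ≤ bound (satisfied).

Check applicability: 2d = 34, n = 28.
2d − n = 6 > 0, so Plotkin applies.
Compute d/(2d−n) = 17/6 ≈ 2.8333.
⌊d/(2d−n)⌋ = 2.
Plotkin bound: M ≤ 2·2 = 4.
Given |C| = 2, check: satisfied.
This |C| is below the Plotkin bound.


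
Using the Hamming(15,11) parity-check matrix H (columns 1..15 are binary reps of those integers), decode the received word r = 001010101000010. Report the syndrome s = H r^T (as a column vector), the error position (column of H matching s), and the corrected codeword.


s = (0, 1, 1, 0)^T, error position = 6, corrected codeword c = 001011101000010

Compute s = H r^T mod 2 one row at a time:
  s_1 = 0 + 1 + 0 + 0 + 0 + 0 + 1 + 0 = 2 ≡ 0 (mod 2).
  s_2 = 0 + 1 + 0 + 1 + 0 + 0 + 1 + 0 = 3 ≡ 1 (mod 2).
  s_3 = 0 + 1 + 0 + 1 + 0 + 0 + 1 + 0 = 3 ≡ 1 (mod 2).
  s_4 = 0 + 1 + 1 + 1 + 1 + 0 + 0 + 0 = 4 ≡ 0 (mod 2).
s = (0, 1, 1, 0)^T — this equals column 6 of H (binary 0110), so error is at position 6.
Correct: flip bit 6 of r = 001010101000010 to get c = 001011101000010.


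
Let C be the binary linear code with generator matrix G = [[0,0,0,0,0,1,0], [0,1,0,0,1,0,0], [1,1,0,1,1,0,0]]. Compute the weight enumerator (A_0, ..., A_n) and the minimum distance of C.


Weight distribution: A_0 = 1, A_1 = 1, A_2 = 2, A_3 = 2, A_4 = 1, A_5 = 1. Minimum distance d = 1.

Enumerate all 2^3 = 8 messages m ∈ F_2^3.
For each, compute codeword c = mG in F_2^7, then tally its weight.
  m = 000 → c = 0000000, weight = 0.
  m = 100 → c = 0000010, weight = 1.
  m = 010 → c = 0100100, weight = 2.
  m = 110 → c = 0100110, weight = 3.
  m = 001 → c = 1101100, weight = 4.
  m = 101 → c = 1101110, weight = 5.
  m = 011 → c = 1001000, weight = 2.
  m = 111 → c = 1001010, weight = 3.
Tally weights:
  weight 0: 1 codewords.
  weight 1: 1 codewords.
  weight 2: 2 codewords.
  weight 3: 2 codewords.
  weight 4: 1 codewords.
  weight 5: 1 codewords.
Minimum distance d = smallest w > 0 with A_w > 0 = 1.
Sanity: Σ A_w = 8 = 2^3 = 8 ✓.


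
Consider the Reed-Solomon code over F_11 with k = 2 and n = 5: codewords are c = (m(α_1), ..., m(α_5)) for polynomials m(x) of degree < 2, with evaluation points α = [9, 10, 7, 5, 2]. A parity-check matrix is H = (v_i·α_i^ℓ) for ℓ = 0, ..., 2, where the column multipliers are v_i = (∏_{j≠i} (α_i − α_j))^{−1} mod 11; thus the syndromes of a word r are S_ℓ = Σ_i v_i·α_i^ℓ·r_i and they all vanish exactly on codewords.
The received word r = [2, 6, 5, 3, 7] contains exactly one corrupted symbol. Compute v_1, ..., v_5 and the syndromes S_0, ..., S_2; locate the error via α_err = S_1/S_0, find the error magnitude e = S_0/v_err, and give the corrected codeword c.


S = (6, 8, 7), error at position 4, error magnitude e = 6, c = [2, 6, 5, 8, 7].

Step 1: column multipliers v_i = (∏_{j≠i}(α_i − α_j))^{−1} mod 11.
  i = 1 (α = 9): (9−10)(9−7)(9−5)(9−2) = (−1)·2·4·7 = −56 ≡ 10, so v_1 = 10^{−1} = 10 (mod 11).
  i = 2 (α = 10): (10−9)(10−7)(10−5)(10−2) = 1·3·5·8 = 120 ≡ 10, so v_2 = 10^{−1} = 10 (mod 11).
  i = 3 (α = 7): (7−9)(7−10)(7−5)(7−2) = (−2)·(−3)·2·5 = 60 ≡ 5, so v_3 = 5^{−1} = 9 (mod 11).
  i = 4 (α = 5): (5−9)(5−10)(5−7)(5−2) = (−4)·(−5)·(−2)·3 = −120 ≡ 1, so v_4 = 1^{−1} = 1 (mod 11).
  i = 5 (α = 2): (2−9)(2−10)(2−7)(2−5) = (−7)·(−8)·(−5)·(−3) = 840 ≡ 4, so v_5 = 4^{−1} = 3 (mod 11).
  v = [10, 10, 9, 1, 3].
Step 2: syndromes of r = [2, 6, 5, 3, 7] (all sums mod 11).
  S_0 = Σ v_i r_i = 10·2 + 10·6 + 9·5 + 1·3 + 3·7 = 149 ≡ 6.
  S_1 = Σ v_i α_i r_i = 10·9·2 + 10·10·6 + 9·7·5 + 1·5·3 + 3·2·7 = 1152 ≡ 8.
  α_i^2 mod 11 = [4, 1, 5, 3, 4].
  S_2 = Σ v_i α_i^2 r_i = 10·4·2 + 10·1·6 + 9·5·5 + 1·3·3 + 3·4·7 = 458 ≡ 7.
  S = (6, 8, 7) ≠ 0, so r is not a codeword (an error is present).
Step 3: locate the error. For a single error e at position i, S_ℓ = v_i·e·α_i^ℓ, so α_err = S_1/S_0.
  S_0^{−1} = 6^{−1} = 2 (mod 11), so α_err = 8·2 = 16 ≡ 5 = α_4. Error position i = 4.
  Consistency check: S_2/S_1 = 7·7 = 49 ≡ 5 = α_err ✓ (single-error assumption holds).
Step 4: error magnitude e = S_0/v_4 = S_0·∏_{j≠4}(α_4 − α_j) = 6·1 = 6 ≡ 6 (mod 11).
Step 5: correct position 4: c_4 = r_4 − e = 3 − 6 ≡ 8 (mod 11). Hence c = [2, 6, 5, 8, 7].
  Check: interpolating c through the α_i gives m(x) = 10 + 4·x (degree < 2) with m(α_i) = c_i for every i, so c is indeed a codeword.
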